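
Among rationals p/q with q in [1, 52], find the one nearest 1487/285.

120/23

Expand x = 1487/285 as a continued fraction with the Euclidean algorithm:
  1487 = 5*285 + 62, so a_0 = 5.
  285 = 4*62 + 37, so a_1 = 4.
  62 = 1*37 + 25, so a_2 = 1.
  37 = 1*25 + 12, so a_3 = 1.
  25 = 2*12 + 1, so a_4 = 2.
  12 = 12*1 + 0, so a_5 = 12.
so x = [5; 4, 1, 1, 2, 12].
Convergents (p_i = a_i*p_{i-1} + p_{i-2}, q_i = a_i*q_{i-1} + q_{i-2} with p_{-2}=0, p_{-1}=1, q_{-2}=1, q_{-1}=0), until the denominator exceeds 52:
  i=0: a_0=5, p_0 = 5*1 + 0 = 5, q_0 = 5*0 + 1 = 1.
  i=1: a_1=4, p_1 = 4*5 + 1 = 21, q_1 = 4*1 + 0 = 4.
  i=2: a_2=1, p_2 = 1*21 + 5 = 26, q_2 = 1*4 + 1 = 5.
  i=3: a_3=1, p_3 = 1*26 + 21 = 47, q_3 = 1*5 + 4 = 9.
  i=4: a_4=2, p_4 = 2*47 + 26 = 120, q_4 = 2*9 + 5 = 23.
  i=5: a_5=12, p_5 = 12*120 + 47 = 1487, q_5 = 12*23 + 9 = 285.
q_5 = 285 > 52, so the last convergent with denominator <= 52 is p_4/q_4 = 120/23.
The closest fraction with denominator <= 52 is either p_4/q_4 or the intermediate fraction (k*p_4 + p_3)/(k*q_4 + q_3) with the largest k >= 1 whose denominator stays <= 52; these approach x as k grows, and every other convergent or intermediate fraction in range is farther away.
Largest k: floor((52 - q_3)/q_4) = floor((52 - 9)/23) = 1.
That gives (1*120 + 47)/(1*23 + 9) = 167/32.
Compare the errors: |x - 120/23| = |1487*23 - 120*285|/(285*23) = 1/6555, and |x - 167/32| = |1487*32 - 167*285|/(285*32) = 11/9120.
Cross-multiplying, 1*9120 = 9120 < 72105 = 11*6555, so 1/6555 is smaller: the convergent 120/23 is closer to x than 167/32.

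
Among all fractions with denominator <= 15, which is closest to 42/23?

Expand x = 42/23 as a continued fraction with the Euclidean algorithm:
  42 = 1*23 + 19, so a_0 = 1.
  23 = 1*19 + 4, so a_1 = 1.
  19 = 4*4 + 3, so a_2 = 4.
  4 = 1*3 + 1, so a_3 = 1.
  3 = 3*1 + 0, so a_4 = 3.
so x = [1; 1, 4, 1, 3].
Convergents (p_i = a_i*p_{i-1} + p_{i-2}, q_i = a_i*q_{i-1} + q_{i-2} with p_{-2}=0, p_{-1}=1, q_{-2}=1, q_{-1}=0), until the denominator exceeds 15:
  i=0: a_0=1, p_0 = 1*1 + 0 = 1, q_0 = 1*0 + 1 = 1.
  i=1: a_1=1, p_1 = 1*1 + 1 = 2, q_1 = 1*1 + 0 = 1.
  i=2: a_2=4, p_2 = 4*2 + 1 = 9, q_2 = 4*1 + 1 = 5.
  i=3: a_3=1, p_3 = 1*9 + 2 = 11, q_3 = 1*5 + 1 = 6.
  i=4: a_4=3, p_4 = 3*11 + 9 = 42, q_4 = 3*6 + 5 = 23.
q_4 = 23 > 15, so the last convergent with denominator <= 15 is p_3/q_3 = 11/6.
The closest fraction with denominator <= 15 is either p_3/q_3 or the intermediate fraction (k*p_3 + p_2)/(k*q_3 + q_2) with the largest k >= 1 whose denominator stays <= 15; these approach x as k grows, and every other convergent or intermediate fraction in range is farther away.
Largest k: floor((15 - q_2)/q_3) = floor((15 - 5)/6) = 1.
That gives (1*11 + 9)/(1*6 + 5) = 20/11.
Compare the errors: |x - 11/6| = |42*6 - 11*23|/(23*6) = 1/138, and |x - 20/11| = |42*11 - 20*23|/(23*11) = 2/253.
Cross-multiplying, 1*253 = 253 < 276 = 2*138, so 1/138 is smaller: the convergent 11/6 is closer to x than 20/11.

11/6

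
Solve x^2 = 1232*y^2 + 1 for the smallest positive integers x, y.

(x, y) = (351, 10)

First expand sqrt(1232) as a continued fraction. With x_i = (sqrt(1232) + m_i)/d_i and (m_0, d_0) = (0, 1): a_0 = floor(sqrt(1232)) = 35, since 35^2 = 1225 <= 1232 < 1296 = 36^2.
Iterate m_{i+1} = d_i*a_i - m_i, d_{i+1} = (1232 - m_{i+1}^2)/d_i, a_{i+1} = floor((a_0 + m_{i+1})/d_{i+1}):
  m_1 = 1*35 - 0 = 35, d_1 = (1232 - 35^2)/1 = 7/1 = 7, a_1 = floor((35 + 35)/7) = 10.
  m_2 = 7*10 - 35 = 35, d_2 = (1232 - 35^2)/7 = 7/7 = 1, a_2 = floor((35 + 35)/1) = 70.
  m_3 = 1*70 - 35 = 35, d_3 = (1232 - 35^2)/1 = 7/1 = 7: (m_3, d_3) = (m_1, d_1) = (35, 7), so from here the quotients repeat a_1, a_2; the period length is 2.
So sqrt(1232) = [35; (10, 70)] with period length k = 2.
k is even, so the fundamental solution of x^2 - 1232y^2 = 1 is (p_{k-1}, q_{k-1}) = (p_1, q_1); compute convergents through index 1.
Convergents (p_i = a_i*p_{i-1} + p_{i-2}, q_i = a_i*q_{i-1} + q_{i-2} with p_{-2}=0, p_{-1}=1, q_{-2}=1, q_{-1}=0):
  i=0: a_0=35, p_0 = 35*1 + 0 = 35, q_0 = 35*0 + 1 = 1.
  i=1: a_1=10, p_1 = 10*35 + 1 = 351, q_1 = 10*1 + 0 = 10.
Check: 351^2 - 1232*10^2 = 123201 - 123200 = 1, so (x, y) = (351, 10) solves the equation, and by the theorem it is the least positive solution.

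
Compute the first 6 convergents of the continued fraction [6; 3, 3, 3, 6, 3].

6/1, 19/3, 63/10, 208/33, 1311/208, 4141/657

Using the convergent recurrence p_i = a_i*p_{i-1} + p_{i-2}, q_i = a_i*q_{i-1} + q_{i-2} with p_{-2}=0, p_{-1}=1, q_{-2}=1, q_{-1}=0:
  i=0: a_0=6, p_0 = 6*1 + 0 = 6, q_0 = 6*0 + 1 = 1.
  i=1: a_1=3, p_1 = 3*6 + 1 = 19, q_1 = 3*1 + 0 = 3.
  i=2: a_2=3, p_2 = 3*19 + 6 = 63, q_2 = 3*3 + 1 = 10.
  i=3: a_3=3, p_3 = 3*63 + 19 = 208, q_3 = 3*10 + 3 = 33.
  i=4: a_4=6, p_4 = 6*208 + 63 = 1311, q_4 = 6*33 + 10 = 208.
  i=5: a_5=3, p_5 = 3*1311 + 208 = 4141, q_5 = 3*208 + 33 = 657.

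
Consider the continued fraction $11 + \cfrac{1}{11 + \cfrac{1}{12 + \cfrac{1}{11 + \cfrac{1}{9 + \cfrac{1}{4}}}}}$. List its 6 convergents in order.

Using the convergent recurrence p_i = a_i*p_{i-1} + p_{i-2}, q_i = a_i*q_{i-1} + q_{i-2} with p_{-2}=0, p_{-1}=1, q_{-2}=1, q_{-1}=0:
  i=0: a_0=11, p_0 = 11*1 + 0 = 11, q_0 = 11*0 + 1 = 1.
  i=1: a_1=11, p_1 = 11*11 + 1 = 122, q_1 = 11*1 + 0 = 11.
  i=2: a_2=12, p_2 = 12*122 + 11 = 1475, q_2 = 12*11 + 1 = 133.
  i=3: a_3=11, p_3 = 11*1475 + 122 = 16347, q_3 = 11*133 + 11 = 1474.
  i=4: a_4=9, p_4 = 9*16347 + 1475 = 148598, q_4 = 9*1474 + 133 = 13399.
  i=5: a_5=4, p_5 = 4*148598 + 16347 = 610739, q_5 = 4*13399 + 1474 = 55070.

11/1, 122/11, 1475/133, 16347/1474, 148598/13399, 610739/55070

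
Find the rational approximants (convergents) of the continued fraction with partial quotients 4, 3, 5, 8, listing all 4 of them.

4/1, 13/3, 69/16, 565/131

Using the convergent recurrence p_i = a_i*p_{i-1} + p_{i-2}, q_i = a_i*q_{i-1} + q_{i-2} with p_{-2}=0, p_{-1}=1, q_{-2}=1, q_{-1}=0:
  i=0: a_0=4, p_0 = 4*1 + 0 = 4, q_0 = 4*0 + 1 = 1.
  i=1: a_1=3, p_1 = 3*4 + 1 = 13, q_1 = 3*1 + 0 = 3.
  i=2: a_2=5, p_2 = 5*13 + 4 = 69, q_2 = 5*3 + 1 = 16.
  i=3: a_3=8, p_3 = 8*69 + 13 = 565, q_3 = 8*16 + 3 = 131.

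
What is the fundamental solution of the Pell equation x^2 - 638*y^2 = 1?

First expand sqrt(638) as a continued fraction. With x_i = (sqrt(638) + m_i)/d_i and (m_0, d_0) = (0, 1): a_0 = floor(sqrt(638)) = 25, since 25^2 = 625 <= 638 < 676 = 26^2.
Iterate m_{i+1} = d_i*a_i - m_i, d_{i+1} = (638 - m_{i+1}^2)/d_i, a_{i+1} = floor((a_0 + m_{i+1})/d_{i+1}):
  m_1 = 1*25 - 0 = 25, d_1 = (638 - 25^2)/1 = 13/1 = 13, a_1 = floor((25 + 25)/13) = 3.
  m_2 = 13*3 - 25 = 14, d_2 = (638 - 14^2)/13 = 442/13 = 34, a_2 = floor((25 + 14)/34) = 1.
  m_3 = 34*1 - 14 = 20, d_3 = (638 - 20^2)/34 = 238/34 = 7, a_3 = floor((25 + 20)/7) = 6.
  m_4 = 7*6 - 20 = 22, d_4 = (638 - 22^2)/7 = 154/7 = 22, a_4 = floor((25 + 22)/22) = 2.
  m_5 = 22*2 - 22 = 22, d_5 = (638 - 22^2)/22 = 154/22 = 7, a_5 = floor((25 + 22)/7) = 6.
  m_6 = 7*6 - 22 = 20, d_6 = (638 - 20^2)/7 = 238/7 = 34, a_6 = floor((25 + 20)/34) = 1.
  m_7 = 34*1 - 20 = 14, d_7 = (638 - 14^2)/34 = 442/34 = 13, a_7 = floor((25 + 14)/13) = 3.
  m_8 = 13*3 - 14 = 25, d_8 = (638 - 25^2)/13 = 13/13 = 1, a_8 = floor((25 + 25)/1) = 50.
  m_9 = 1*50 - 25 = 25, d_9 = (638 - 25^2)/1 = 13/1 = 13: (m_9, d_9) = (m_1, d_1) = (25, 13), so from here the quotients repeat a_1, ..., a_8; the period length is 8.
So sqrt(638) = [25; (3, 1, 6, 2, 6, 1, 3, 50)] with period length k = 8.
k is even, so the fundamental solution of x^2 - 638y^2 = 1 is (p_{k-1}, q_{k-1}) = (p_7, q_7); compute convergents through index 7.
Convergents (p_i = a_i*p_{i-1} + p_{i-2}, q_i = a_i*q_{i-1} + q_{i-2} with p_{-2}=0, p_{-1}=1, q_{-2}=1, q_{-1}=0):
  i=0: a_0=25, p_0 = 25*1 + 0 = 25, q_0 = 25*0 + 1 = 1.
  i=1: a_1=3, p_1 = 3*25 + 1 = 76, q_1 = 3*1 + 0 = 3.
  i=2: a_2=1, p_2 = 1*76 + 25 = 101, q_2 = 1*3 + 1 = 4.
  i=3: a_3=6, p_3 = 6*101 + 76 = 682, q_3 = 6*4 + 3 = 27.
  i=4: a_4=2, p_4 = 2*682 + 101 = 1465, q_4 = 2*27 + 4 = 58.
  i=5: a_5=6, p_5 = 6*1465 + 682 = 9472, q_5 = 6*58 + 27 = 375.
  i=6: a_6=1, p_6 = 1*9472 + 1465 = 10937, q_6 = 1*375 + 58 = 433.
  i=7: a_7=3, p_7 = 3*10937 + 9472 = 42283, q_7 = 3*433 + 375 = 1674.
Check: 42283^2 - 638*1674^2 = 1787852089 - 1787852088 = 1, so (x, y) = (42283, 1674) solves the equation, and by the theorem it is the least positive solution.

(x, y) = (42283, 1674)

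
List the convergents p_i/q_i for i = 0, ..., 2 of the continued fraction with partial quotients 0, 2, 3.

Using the convergent recurrence p_i = a_i*p_{i-1} + p_{i-2}, q_i = a_i*q_{i-1} + q_{i-2} with p_{-2}=0, p_{-1}=1, q_{-2}=1, q_{-1}=0:
  i=0: a_0=0, p_0 = 0*1 + 0 = 0, q_0 = 0*0 + 1 = 1.
  i=1: a_1=2, p_1 = 2*0 + 1 = 1, q_1 = 2*1 + 0 = 2.
  i=2: a_2=3, p_2 = 3*1 + 0 = 3, q_2 = 3*2 + 1 = 7.

0/1, 1/2, 3/7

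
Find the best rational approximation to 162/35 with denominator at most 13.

Expand x = 162/35 as a continued fraction with the Euclidean algorithm:
  162 = 4*35 + 22, so a_0 = 4.
  35 = 1*22 + 13, so a_1 = 1.
  22 = 1*13 + 9, so a_2 = 1.
  13 = 1*9 + 4, so a_3 = 1.
  9 = 2*4 + 1, so a_4 = 2.
  4 = 4*1 + 0, so a_5 = 4.
so x = [4; 1, 1, 1, 2, 4].
Convergents (p_i = a_i*p_{i-1} + p_{i-2}, q_i = a_i*q_{i-1} + q_{i-2} with p_{-2}=0, p_{-1}=1, q_{-2}=1, q_{-1}=0), until the denominator exceeds 13:
  i=0: a_0=4, p_0 = 4*1 + 0 = 4, q_0 = 4*0 + 1 = 1.
  i=1: a_1=1, p_1 = 1*4 + 1 = 5, q_1 = 1*1 + 0 = 1.
  i=2: a_2=1, p_2 = 1*5 + 4 = 9, q_2 = 1*1 + 1 = 2.
  i=3: a_3=1, p_3 = 1*9 + 5 = 14, q_3 = 1*2 + 1 = 3.
  i=4: a_4=2, p_4 = 2*14 + 9 = 37, q_4 = 2*3 + 2 = 8.
  i=5: a_5=4, p_5 = 4*37 + 14 = 162, q_5 = 4*8 + 3 = 35.
q_5 = 35 > 13, so the last convergent with denominator <= 13 is p_4/q_4 = 37/8.
The closest fraction with denominator <= 13 is either p_4/q_4 or the intermediate fraction (k*p_4 + p_3)/(k*q_4 + q_3) with the largest k >= 1 whose denominator stays <= 13; these approach x as k grows, and every other convergent or intermediate fraction in range is farther away.
Largest k: floor((13 - q_3)/q_4) = floor((13 - 3)/8) = 1.
That gives (1*37 + 14)/(1*8 + 3) = 51/11.
Compare the errors: |x - 37/8| = |162*8 - 37*35|/(35*8) = 1/280, and |x - 51/11| = |162*11 - 51*35|/(35*11) = 3/385.
Cross-multiplying, 1*385 = 385 < 840 = 3*280, so 1/280 is smaller: the convergent 37/8 is closer to x than 51/11.

37/8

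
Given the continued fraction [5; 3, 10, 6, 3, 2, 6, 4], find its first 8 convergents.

5/1, 16/3, 165/31, 1006/189, 3183/598, 7372/1385, 47415/8908, 197032/37017

Using the convergent recurrence p_i = a_i*p_{i-1} + p_{i-2}, q_i = a_i*q_{i-1} + q_{i-2} with p_{-2}=0, p_{-1}=1, q_{-2}=1, q_{-1}=0:
  i=0: a_0=5, p_0 = 5*1 + 0 = 5, q_0 = 5*0 + 1 = 1.
  i=1: a_1=3, p_1 = 3*5 + 1 = 16, q_1 = 3*1 + 0 = 3.
  i=2: a_2=10, p_2 = 10*16 + 5 = 165, q_2 = 10*3 + 1 = 31.
  i=3: a_3=6, p_3 = 6*165 + 16 = 1006, q_3 = 6*31 + 3 = 189.
  i=4: a_4=3, p_4 = 3*1006 + 165 = 3183, q_4 = 3*189 + 31 = 598.
  i=5: a_5=2, p_5 = 2*3183 + 1006 = 7372, q_5 = 2*598 + 189 = 1385.
  i=6: a_6=6, p_6 = 6*7372 + 3183 = 47415, q_6 = 6*1385 + 598 = 8908.
  i=7: a_7=4, p_7 = 4*47415 + 7372 = 197032, q_7 = 4*8908 + 1385 = 37017.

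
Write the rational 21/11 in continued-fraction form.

Run the Euclidean algorithm on 21 and 11; the successive quotients are the partial quotients a_0, a_1, ... (each step inverts the fractional part left over by the previous one):
  21 = 1*11 + 10, so a_0 = 1.
  11 = 1*10 + 1, so a_1 = 1.
  10 = 10*1 + 0, so a_2 = 10.
The remainder reaches 0 after 3 divisions, so the expansion has 3 partial quotients, read off in order.

[1; 1, 10]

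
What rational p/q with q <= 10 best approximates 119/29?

41/10

Expand x = 119/29 as a continued fraction with the Euclidean algorithm:
  119 = 4*29 + 3, so a_0 = 4.
  29 = 9*3 + 2, so a_1 = 9.
  3 = 1*2 + 1, so a_2 = 1.
  2 = 2*1 + 0, so a_3 = 2.
so x = [4; 9, 1, 2].
Convergents (p_i = a_i*p_{i-1} + p_{i-2}, q_i = a_i*q_{i-1} + q_{i-2} with p_{-2}=0, p_{-1}=1, q_{-2}=1, q_{-1}=0), until the denominator exceeds 10:
  i=0: a_0=4, p_0 = 4*1 + 0 = 4, q_0 = 4*0 + 1 = 1.
  i=1: a_1=9, p_1 = 9*4 + 1 = 37, q_1 = 9*1 + 0 = 9.
  i=2: a_2=1, p_2 = 1*37 + 4 = 41, q_2 = 1*9 + 1 = 10.
  i=3: a_3=2, p_3 = 2*41 + 37 = 119, q_3 = 2*10 + 9 = 29.
q_3 = 29 > 10, so the last convergent with denominator <= 10 is p_2/q_2 = 41/10.
The closest fraction with denominator <= 10 is either p_2/q_2 or the intermediate fraction (k*p_2 + p_1)/(k*q_2 + q_1) with the largest k >= 1 whose denominator stays <= 10; these approach x as k grows, and every other convergent or intermediate fraction in range is farther away.
Largest k: floor((10 - q_1)/q_2) = floor((10 - 9)/10) = 0.
Since k = 0, no intermediate fraction beyond p_2/q_2 has denominator <= 10, so the convergent 41/10 is the closest (its error is |119*10 - 41*29|/(29*10) = 1/290).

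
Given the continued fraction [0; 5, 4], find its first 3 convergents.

0/1, 1/5, 4/21

Using the convergent recurrence p_i = a_i*p_{i-1} + p_{i-2}, q_i = a_i*q_{i-1} + q_{i-2} with p_{-2}=0, p_{-1}=1, q_{-2}=1, q_{-1}=0:
  i=0: a_0=0, p_0 = 0*1 + 0 = 0, q_0 = 0*0 + 1 = 1.
  i=1: a_1=5, p_1 = 5*0 + 1 = 1, q_1 = 5*1 + 0 = 5.
  i=2: a_2=4, p_2 = 4*1 + 0 = 4, q_2 = 4*5 + 1 = 21.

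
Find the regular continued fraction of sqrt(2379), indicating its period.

Write x_i = (sqrt(2379) + m_i)/d_i with (m_0, d_0) = (0, 1). a_0 = floor(sqrt(2379)) = 48, since 48^2 = 2304 <= 2379 < 2401 = 49^2.
Iterate m_{i+1} = d_i*a_i - m_i, d_{i+1} = (2379 - m_{i+1}^2)/d_i, a_{i+1} = floor((a_0 + m_{i+1})/d_{i+1}):
  m_1 = 1*48 - 0 = 48, d_1 = (2379 - 48^2)/1 = 75/1 = 75, a_1 = floor((48 + 48)/75) = 1.
  m_2 = 75*1 - 48 = 27, d_2 = (2379 - 27^2)/75 = 1650/75 = 22, a_2 = floor((48 + 27)/22) = 3.
  m_3 = 22*3 - 27 = 39, d_3 = (2379 - 39^2)/22 = 858/22 = 39, a_3 = floor((48 + 39)/39) = 2.
  m_4 = 39*2 - 39 = 39, d_4 = (2379 - 39^2)/39 = 858/39 = 22, a_4 = floor((48 + 39)/22) = 3.
  m_5 = 22*3 - 39 = 27, d_5 = (2379 - 27^2)/22 = 1650/22 = 75, a_5 = floor((48 + 27)/75) = 1.
  m_6 = 75*1 - 27 = 48, d_6 = (2379 - 48^2)/75 = 75/75 = 1, a_6 = floor((48 + 48)/1) = 96.
  m_7 = 1*96 - 48 = 48, d_7 = (2379 - 48^2)/1 = 75/1 = 75: (m_7, d_7) = (m_1, d_1) = (48, 75), so from here the quotients repeat a_1, ..., a_6; the period length is 6.
Hence the expansion of sqrt(2379) is a_0 = 48 followed by the repeating block 1, 3, 2, 3, 1, 96 (period 6).

[48; (1, 3, 2, 3, 1, 96)]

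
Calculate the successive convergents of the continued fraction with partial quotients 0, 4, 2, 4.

Using the convergent recurrence p_i = a_i*p_{i-1} + p_{i-2}, q_i = a_i*q_{i-1} + q_{i-2} with p_{-2}=0, p_{-1}=1, q_{-2}=1, q_{-1}=0:
  i=0: a_0=0, p_0 = 0*1 + 0 = 0, q_0 = 0*0 + 1 = 1.
  i=1: a_1=4, p_1 = 4*0 + 1 = 1, q_1 = 4*1 + 0 = 4.
  i=2: a_2=2, p_2 = 2*1 + 0 = 2, q_2 = 2*4 + 1 = 9.
  i=3: a_3=4, p_3 = 4*2 + 1 = 9, q_3 = 4*9 + 4 = 40.

0/1, 1/4, 2/9, 9/40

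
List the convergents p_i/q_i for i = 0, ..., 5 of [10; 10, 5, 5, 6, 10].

10/1, 101/10, 515/51, 2676/265, 16571/1641, 168386/16675

Using the convergent recurrence p_i = a_i*p_{i-1} + p_{i-2}, q_i = a_i*q_{i-1} + q_{i-2} with p_{-2}=0, p_{-1}=1, q_{-2}=1, q_{-1}=0:
  i=0: a_0=10, p_0 = 10*1 + 0 = 10, q_0 = 10*0 + 1 = 1.
  i=1: a_1=10, p_1 = 10*10 + 1 = 101, q_1 = 10*1 + 0 = 10.
  i=2: a_2=5, p_2 = 5*101 + 10 = 515, q_2 = 5*10 + 1 = 51.
  i=3: a_3=5, p_3 = 5*515 + 101 = 2676, q_3 = 5*51 + 10 = 265.
  i=4: a_4=6, p_4 = 6*2676 + 515 = 16571, q_4 = 6*265 + 51 = 1641.
  i=5: a_5=10, p_5 = 10*16571 + 2676 = 168386, q_5 = 10*1641 + 265 = 16675.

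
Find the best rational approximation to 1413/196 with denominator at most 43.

310/43

Expand x = 1413/196 as a continued fraction with the Euclidean algorithm:
  1413 = 7*196 + 41, so a_0 = 7.
  196 = 4*41 + 32, so a_1 = 4.
  41 = 1*32 + 9, so a_2 = 1.
  32 = 3*9 + 5, so a_3 = 3.
  9 = 1*5 + 4, so a_4 = 1.
  5 = 1*4 + 1, so a_5 = 1.
  4 = 4*1 + 0, so a_6 = 4.
so x = [7; 4, 1, 3, 1, 1, 4].
Convergents (p_i = a_i*p_{i-1} + p_{i-2}, q_i = a_i*q_{i-1} + q_{i-2} with p_{-2}=0, p_{-1}=1, q_{-2}=1, q_{-1}=0), until the denominator exceeds 43:
  i=0: a_0=7, p_0 = 7*1 + 0 = 7, q_0 = 7*0 + 1 = 1.
  i=1: a_1=4, p_1 = 4*7 + 1 = 29, q_1 = 4*1 + 0 = 4.
  i=2: a_2=1, p_2 = 1*29 + 7 = 36, q_2 = 1*4 + 1 = 5.
  i=3: a_3=3, p_3 = 3*36 + 29 = 137, q_3 = 3*5 + 4 = 19.
  i=4: a_4=1, p_4 = 1*137 + 36 = 173, q_4 = 1*19 + 5 = 24.
  i=5: a_5=1, p_5 = 1*173 + 137 = 310, q_5 = 1*24 + 19 = 43.
  i=6: a_6=4, p_6 = 4*310 + 173 = 1413, q_6 = 4*43 + 24 = 196.
q_6 = 196 > 43, so the last convergent with denominator <= 43 is p_5/q_5 = 310/43.
The closest fraction with denominator <= 43 is either p_5/q_5 or the intermediate fraction (k*p_5 + p_4)/(k*q_5 + q_4) with the largest k >= 1 whose denominator stays <= 43; these approach x as k grows, and every other convergent or intermediate fraction in range is farther away.
Largest k: floor((43 - q_4)/q_5) = floor((43 - 24)/43) = 0.
Since k = 0, no intermediate fraction beyond p_5/q_5 has denominator <= 43, so the convergent 310/43 is the closest (its error is |1413*43 - 310*196|/(196*43) = 1/8428).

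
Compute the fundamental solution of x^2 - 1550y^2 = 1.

First expand sqrt(1550) as a continued fraction. With x_i = (sqrt(1550) + m_i)/d_i and (m_0, d_0) = (0, 1): a_0 = floor(sqrt(1550)) = 39, since 39^2 = 1521 <= 1550 < 1600 = 40^2.
Iterate m_{i+1} = d_i*a_i - m_i, d_{i+1} = (1550 - m_{i+1}^2)/d_i, a_{i+1} = floor((a_0 + m_{i+1})/d_{i+1}):
  m_1 = 1*39 - 0 = 39, d_1 = (1550 - 39^2)/1 = 29/1 = 29, a_1 = floor((39 + 39)/29) = 2.
  m_2 = 29*2 - 39 = 19, d_2 = (1550 - 19^2)/29 = 1189/29 = 41, a_2 = floor((39 + 19)/41) = 1.
  m_3 = 41*1 - 19 = 22, d_3 = (1550 - 22^2)/41 = 1066/41 = 26, a_3 = floor((39 + 22)/26) = 2.
  m_4 = 26*2 - 22 = 30, d_4 = (1550 - 30^2)/26 = 650/26 = 25, a_4 = floor((39 + 30)/25) = 2.
  m_5 = 25*2 - 30 = 20, d_5 = (1550 - 20^2)/25 = 1150/25 = 46, a_5 = floor((39 + 20)/46) = 1.
  m_6 = 46*1 - 20 = 26, d_6 = (1550 - 26^2)/46 = 874/46 = 19, a_6 = floor((39 + 26)/19) = 3.
  m_7 = 19*3 - 26 = 31, d_7 = (1550 - 31^2)/19 = 589/19 = 31, a_7 = floor((39 + 31)/31) = 2.
  m_8 = 31*2 - 31 = 31, d_8 = (1550 - 31^2)/31 = 589/31 = 19, a_8 = floor((39 + 31)/19) = 3.
  m_9 = 19*3 - 31 = 26, d_9 = (1550 - 26^2)/19 = 874/19 = 46, a_9 = floor((39 + 26)/46) = 1.
  m_10 = 46*1 - 26 = 20, d_10 = (1550 - 20^2)/46 = 1150/46 = 25, a_10 = floor((39 + 20)/25) = 2.
  m_11 = 25*2 - 20 = 30, d_11 = (1550 - 30^2)/25 = 650/25 = 26, a_11 = floor((39 + 30)/26) = 2.
  m_12 = 26*2 - 30 = 22, d_12 = (1550 - 22^2)/26 = 1066/26 = 41, a_12 = floor((39 + 22)/41) = 1.
  m_13 = 41*1 - 22 = 19, d_13 = (1550 - 19^2)/41 = 1189/41 = 29, a_13 = floor((39 + 19)/29) = 2.
  m_14 = 29*2 - 19 = 39, d_14 = (1550 - 39^2)/29 = 29/29 = 1, a_14 = floor((39 + 39)/1) = 78.
  m_15 = 1*78 - 39 = 39, d_15 = (1550 - 39^2)/1 = 29/1 = 29: (m_15, d_15) = (m_1, d_1) = (39, 29), so from here the quotients repeat a_1, ..., a_14; the period length is 14.
So sqrt(1550) = [39; (2, 1, 2, 2, 1, 3, 2, 3, 1, 2, 2, 1, 2, 78)] with period length k = 14.
k is even, so the fundamental solution of x^2 - 1550y^2 = 1 is (p_{k-1}, q_{k-1}) = (p_13, q_13); compute convergents through index 13.
Convergents (p_i = a_i*p_{i-1} + p_{i-2}, q_i = a_i*q_{i-1} + q_{i-2} with p_{-2}=0, p_{-1}=1, q_{-2}=1, q_{-1}=0):
  i=0: a_0=39, p_0 = 39*1 + 0 = 39, q_0 = 39*0 + 1 = 1.
  i=1: a_1=2, p_1 = 2*39 + 1 = 79, q_1 = 2*1 + 0 = 2.
  i=2: a_2=1, p_2 = 1*79 + 39 = 118, q_2 = 1*2 + 1 = 3.
  i=3: a_3=2, p_3 = 2*118 + 79 = 315, q_3 = 2*3 + 2 = 8.
  i=4: a_4=2, p_4 = 2*315 + 118 = 748, q_4 = 2*8 + 3 = 19.
  i=5: a_5=1, p_5 = 1*748 + 315 = 1063, q_5 = 1*19 + 8 = 27.
  i=6: a_6=3, p_6 = 3*1063 + 748 = 3937, q_6 = 3*27 + 19 = 100.
  i=7: a_7=2, p_7 = 2*3937 + 1063 = 8937, q_7 = 2*100 + 27 = 227.
  i=8: a_8=3, p_8 = 3*8937 + 3937 = 30748, q_8 = 3*227 + 100 = 781.
  i=9: a_9=1, p_9 = 1*30748 + 8937 = 39685, q_9 = 1*781 + 227 = 1008.
  i=10: a_10=2, p_10 = 2*39685 + 30748 = 110118, q_10 = 2*1008 + 781 = 2797.
  i=11: a_11=2, p_11 = 2*110118 + 39685 = 259921, q_11 = 2*2797 + 1008 = 6602.
  i=12: a_12=1, p_12 = 1*259921 + 110118 = 370039, q_12 = 1*6602 + 2797 = 9399.
  i=13: a_13=2, p_13 = 2*370039 + 259921 = 999999, q_13 = 2*9399 + 6602 = 25400.
Check: 999999^2 - 1550*25400^2 = 999998000001 - 999998000000 = 1, so (x, y) = (999999, 25400) solves the equation, and by the theorem it is the least positive solution.

(x, y) = (999999, 25400)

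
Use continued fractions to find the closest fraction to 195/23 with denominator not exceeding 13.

110/13

Expand x = 195/23 as a continued fraction with the Euclidean algorithm:
  195 = 8*23 + 11, so a_0 = 8.
  23 = 2*11 + 1, so a_1 = 2.
  11 = 11*1 + 0, so a_2 = 11.
so x = [8; 2, 11].
Convergents (p_i = a_i*p_{i-1} + p_{i-2}, q_i = a_i*q_{i-1} + q_{i-2} with p_{-2}=0, p_{-1}=1, q_{-2}=1, q_{-1}=0), until the denominator exceeds 13:
  i=0: a_0=8, p_0 = 8*1 + 0 = 8, q_0 = 8*0 + 1 = 1.
  i=1: a_1=2, p_1 = 2*8 + 1 = 17, q_1 = 2*1 + 0 = 2.
  i=2: a_2=11, p_2 = 11*17 + 8 = 195, q_2 = 11*2 + 1 = 23.
q_2 = 23 > 13, so the last convergent with denominator <= 13 is p_1/q_1 = 17/2.
The closest fraction with denominator <= 13 is either p_1/q_1 or the intermediate fraction (k*p_1 + p_0)/(k*q_1 + q_0) with the largest k >= 1 whose denominator stays <= 13; these approach x as k grows, and every other convergent or intermediate fraction in range is farther away.
Largest k: floor((13 - q_0)/q_1) = floor((13 - 1)/2) = 6.
That gives (6*17 + 8)/(6*2 + 1) = 110/13.
Compare the errors: |x - 17/2| = |195*2 - 17*23|/(23*2) = 1/46, and |x - 110/13| = |195*13 - 110*23|/(23*13) = 5/299.
Cross-multiplying, 5*46 = 230 < 299 = 1*299, so 5/299 is smaller: the intermediate fraction 110/13 is closer to x than 17/2.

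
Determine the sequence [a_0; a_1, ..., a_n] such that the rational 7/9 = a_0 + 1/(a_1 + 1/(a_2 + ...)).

[0; 1, 3, 2]

Run the Euclidean algorithm on 7 and 9; the successive quotients are the partial quotients a_0, a_1, ... (each step inverts the fractional part left over by the previous one):
  7 = 0*9 + 7, so a_0 = 0.
  9 = 1*7 + 2, so a_1 = 1.
  7 = 3*2 + 1, so a_2 = 3.
  2 = 2*1 + 0, so a_3 = 2.
The remainder reaches 0 after 4 divisions, so the expansion has 4 partial quotients, read off in order.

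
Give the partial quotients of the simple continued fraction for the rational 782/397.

[1; 1, 32, 12]

Run the Euclidean algorithm on 782 and 397; the successive quotients are the partial quotients a_0, a_1, ... (each step inverts the fractional part left over by the previous one):
  782 = 1*397 + 385, so a_0 = 1.
  397 = 1*385 + 12, so a_1 = 1.
  385 = 32*12 + 1, so a_2 = 32.
  12 = 12*1 + 0, so a_3 = 12.
The remainder reaches 0 after 4 divisions, so the expansion has 4 partial quotients, read off in order.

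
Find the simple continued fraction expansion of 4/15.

[0; 3, 1, 3]

Run the Euclidean algorithm on 4 and 15; the successive quotients are the partial quotients a_0, a_1, ... (each step inverts the fractional part left over by the previous one):
  4 = 0*15 + 4, so a_0 = 0.
  15 = 3*4 + 3, so a_1 = 3.
  4 = 1*3 + 1, so a_2 = 1.
  3 = 3*1 + 0, so a_3 = 3.
The remainder reaches 0 after 4 divisions, so the expansion has 4 partial quotients, read off in order.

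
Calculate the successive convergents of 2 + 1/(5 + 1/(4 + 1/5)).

Using the convergent recurrence p_i = a_i*p_{i-1} + p_{i-2}, q_i = a_i*q_{i-1} + q_{i-2} with p_{-2}=0, p_{-1}=1, q_{-2}=1, q_{-1}=0:
  i=0: a_0=2, p_0 = 2*1 + 0 = 2, q_0 = 2*0 + 1 = 1.
  i=1: a_1=5, p_1 = 5*2 + 1 = 11, q_1 = 5*1 + 0 = 5.
  i=2: a_2=4, p_2 = 4*11 + 2 = 46, q_2 = 4*5 + 1 = 21.
  i=3: a_3=5, p_3 = 5*46 + 11 = 241, q_3 = 5*21 + 5 = 110.

2/1, 11/5, 46/21, 241/110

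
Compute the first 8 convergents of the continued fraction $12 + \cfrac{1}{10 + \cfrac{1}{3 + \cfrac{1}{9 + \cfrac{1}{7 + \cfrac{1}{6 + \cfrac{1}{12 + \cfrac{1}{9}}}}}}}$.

12/1, 121/10, 375/31, 3496/289, 24847/2054, 152578/12613, 1855783/153410, 16854625/1393303

Using the convergent recurrence p_i = a_i*p_{i-1} + p_{i-2}, q_i = a_i*q_{i-1} + q_{i-2} with p_{-2}=0, p_{-1}=1, q_{-2}=1, q_{-1}=0:
  i=0: a_0=12, p_0 = 12*1 + 0 = 12, q_0 = 12*0 + 1 = 1.
  i=1: a_1=10, p_1 = 10*12 + 1 = 121, q_1 = 10*1 + 0 = 10.
  i=2: a_2=3, p_2 = 3*121 + 12 = 375, q_2 = 3*10 + 1 = 31.
  i=3: a_3=9, p_3 = 9*375 + 121 = 3496, q_3 = 9*31 + 10 = 289.
  i=4: a_4=7, p_4 = 7*3496 + 375 = 24847, q_4 = 7*289 + 31 = 2054.
  i=5: a_5=6, p_5 = 6*24847 + 3496 = 152578, q_5 = 6*2054 + 289 = 12613.
  i=6: a_6=12, p_6 = 12*152578 + 24847 = 1855783, q_6 = 12*12613 + 2054 = 153410.
  i=7: a_7=9, p_7 = 9*1855783 + 152578 = 16854625, q_7 = 9*153410 + 12613 = 1393303.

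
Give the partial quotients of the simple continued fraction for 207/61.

[3; 2, 1, 1, 5, 2]

Run the Euclidean algorithm on 207 and 61; the successive quotients are the partial quotients a_0, a_1, ... (each step inverts the fractional part left over by the previous one):
  207 = 3*61 + 24, so a_0 = 3.
  61 = 2*24 + 13, so a_1 = 2.
  24 = 1*13 + 11, so a_2 = 1.
  13 = 1*11 + 2, so a_3 = 1.
  11 = 5*2 + 1, so a_4 = 5.
  2 = 2*1 + 0, so a_5 = 2.
The remainder reaches 0 after 6 divisions, so the expansion has 6 partial quotients, read off in order.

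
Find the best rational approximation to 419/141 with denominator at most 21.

Expand x = 419/141 as a continued fraction with the Euclidean algorithm:
  419 = 2*141 + 137, so a_0 = 2.
  141 = 1*137 + 4, so a_1 = 1.
  137 = 34*4 + 1, so a_2 = 34.
  4 = 4*1 + 0, so a_3 = 4.
so x = [2; 1, 34, 4].
Convergents (p_i = a_i*p_{i-1} + p_{i-2}, q_i = a_i*q_{i-1} + q_{i-2} with p_{-2}=0, p_{-1}=1, q_{-2}=1, q_{-1}=0), until the denominator exceeds 21:
  i=0: a_0=2, p_0 = 2*1 + 0 = 2, q_0 = 2*0 + 1 = 1.
  i=1: a_1=1, p_1 = 1*2 + 1 = 3, q_1 = 1*1 + 0 = 1.
  i=2: a_2=34, p_2 = 34*3 + 2 = 104, q_2 = 34*1 + 1 = 35.
q_2 = 35 > 21, so the last convergent with denominator <= 21 is p_1/q_1 = 3/1.
The closest fraction with denominator <= 21 is either p_1/q_1 or the intermediate fraction (k*p_1 + p_0)/(k*q_1 + q_0) with the largest k >= 1 whose denominator stays <= 21; these approach x as k grows, and every other convergent or intermediate fraction in range is farther away.
Largest k: floor((21 - q_0)/q_1) = floor((21 - 1)/1) = 20.
That gives (20*3 + 2)/(20*1 + 1) = 62/21.
Compare the errors: |x - 3/1| = |419*1 - 3*141|/(141*1) = 4/141, and |x - 62/21| = |419*21 - 62*141|/(141*21) = 57/2961.
Cross-multiplying, 57*141 = 8037 < 11844 = 4*2961, so 57/2961 is smaller: the intermediate fraction 62/21 is closer to x than 3/1.

62/21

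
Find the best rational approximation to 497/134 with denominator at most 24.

Expand x = 497/134 as a continued fraction with the Euclidean algorithm:
  497 = 3*134 + 95, so a_0 = 3.
  134 = 1*95 + 39, so a_1 = 1.
  95 = 2*39 + 17, so a_2 = 2.
  39 = 2*17 + 5, so a_3 = 2.
  17 = 3*5 + 2, so a_4 = 3.
  5 = 2*2 + 1, so a_5 = 2.
  2 = 2*1 + 0, so a_6 = 2.
so x = [3; 1, 2, 2, 3, 2, 2].
Convergents (p_i = a_i*p_{i-1} + p_{i-2}, q_i = a_i*q_{i-1} + q_{i-2} with p_{-2}=0, p_{-1}=1, q_{-2}=1, q_{-1}=0), until the denominator exceeds 24:
  i=0: a_0=3, p_0 = 3*1 + 0 = 3, q_0 = 3*0 + 1 = 1.
  i=1: a_1=1, p_1 = 1*3 + 1 = 4, q_1 = 1*1 + 0 = 1.
  i=2: a_2=2, p_2 = 2*4 + 3 = 11, q_2 = 2*1 + 1 = 3.
  i=3: a_3=2, p_3 = 2*11 + 4 = 26, q_3 = 2*3 + 1 = 7.
  i=4: a_4=3, p_4 = 3*26 + 11 = 89, q_4 = 3*7 + 3 = 24.
  i=5: a_5=2, p_5 = 2*89 + 26 = 204, q_5 = 2*24 + 7 = 55.
q_5 = 55 > 24, so the last convergent with denominator <= 24 is p_4/q_4 = 89/24.
The closest fraction with denominator <= 24 is either p_4/q_4 or the intermediate fraction (k*p_4 + p_3)/(k*q_4 + q_3) with the largest k >= 1 whose denominator stays <= 24; these approach x as k grows, and every other convergent or intermediate fraction in range is farther away.
Largest k: floor((24 - q_3)/q_4) = floor((24 - 7)/24) = 0.
Since k = 0, no intermediate fraction beyond p_4/q_4 has denominator <= 24, so the convergent 89/24 is the closest (its error is |497*24 - 89*134|/(134*24) = 2/3216).

89/24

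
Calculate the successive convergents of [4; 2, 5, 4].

Using the convergent recurrence p_i = a_i*p_{i-1} + p_{i-2}, q_i = a_i*q_{i-1} + q_{i-2} with p_{-2}=0, p_{-1}=1, q_{-2}=1, q_{-1}=0:
  i=0: a_0=4, p_0 = 4*1 + 0 = 4, q_0 = 4*0 + 1 = 1.
  i=1: a_1=2, p_1 = 2*4 + 1 = 9, q_1 = 2*1 + 0 = 2.
  i=2: a_2=5, p_2 = 5*9 + 4 = 49, q_2 = 5*2 + 1 = 11.
  i=3: a_3=4, p_3 = 4*49 + 9 = 205, q_3 = 4*11 + 2 = 46.

4/1, 9/2, 49/11, 205/46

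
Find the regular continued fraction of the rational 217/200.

Run the Euclidean algorithm on 217 and 200; the successive quotients are the partial quotients a_0, a_1, ... (each step inverts the fractional part left over by the previous one):
  217 = 1*200 + 17, so a_0 = 1.
  200 = 11*17 + 13, so a_1 = 11.
  17 = 1*13 + 4, so a_2 = 1.
  13 = 3*4 + 1, so a_3 = 3.
  4 = 4*1 + 0, so a_4 = 4.
The remainder reaches 0 after 5 divisions, so the expansion has 5 partial quotients, read off in order.

[1; 11, 1, 3, 4]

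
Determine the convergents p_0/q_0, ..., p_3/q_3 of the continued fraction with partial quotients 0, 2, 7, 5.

Using the convergent recurrence p_i = a_i*p_{i-1} + p_{i-2}, q_i = a_i*q_{i-1} + q_{i-2} with p_{-2}=0, p_{-1}=1, q_{-2}=1, q_{-1}=0:
  i=0: a_0=0, p_0 = 0*1 + 0 = 0, q_0 = 0*0 + 1 = 1.
  i=1: a_1=2, p_1 = 2*0 + 1 = 1, q_1 = 2*1 + 0 = 2.
  i=2: a_2=7, p_2 = 7*1 + 0 = 7, q_2 = 7*2 + 1 = 15.
  i=3: a_3=5, p_3 = 5*7 + 1 = 36, q_3 = 5*15 + 2 = 77.

0/1, 1/2, 7/15, 36/77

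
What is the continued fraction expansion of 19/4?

Run the Euclidean algorithm on 19 and 4; the successive quotients are the partial quotients a_0, a_1, ... (each step inverts the fractional part left over by the previous one):
  19 = 4*4 + 3, so a_0 = 4.
  4 = 1*3 + 1, so a_1 = 1.
  3 = 3*1 + 0, so a_2 = 3.
The remainder reaches 0 after 3 divisions, so the expansion has 3 partial quotients, read off in order.

[4; 1, 3]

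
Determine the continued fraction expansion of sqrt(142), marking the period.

Write x_i = (sqrt(142) + m_i)/d_i with (m_0, d_0) = (0, 1). a_0 = floor(sqrt(142)) = 11, since 11^2 = 121 <= 142 < 144 = 12^2.
Iterate m_{i+1} = d_i*a_i - m_i, d_{i+1} = (142 - m_{i+1}^2)/d_i, a_{i+1} = floor((a_0 + m_{i+1})/d_{i+1}):
  m_1 = 1*11 - 0 = 11, d_1 = (142 - 11^2)/1 = 21/1 = 21, a_1 = floor((11 + 11)/21) = 1.
  m_2 = 21*1 - 11 = 10, d_2 = (142 - 10^2)/21 = 42/21 = 2, a_2 = floor((11 + 10)/2) = 10.
  m_3 = 2*10 - 10 = 10, d_3 = (142 - 10^2)/2 = 42/2 = 21, a_3 = floor((11 + 10)/21) = 1.
  m_4 = 21*1 - 10 = 11, d_4 = (142 - 11^2)/21 = 21/21 = 1, a_4 = floor((11 + 11)/1) = 22.
  m_5 = 1*22 - 11 = 11, d_5 = (142 - 11^2)/1 = 21/1 = 21: (m_5, d_5) = (m_1, d_1) = (11, 21), so from here the quotients repeat a_1, ..., a_4; the period length is 4.
Hence the expansion of sqrt(142) is a_0 = 11 followed by the repeating block 1, 10, 1, 22 (period 4).

[11; (1, 10, 1, 22)]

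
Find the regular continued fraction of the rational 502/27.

[18; 1, 1, 2, 5]

Run the Euclidean algorithm on 502 and 27; the successive quotients are the partial quotients a_0, a_1, ... (each step inverts the fractional part left over by the previous one):
  502 = 18*27 + 16, so a_0 = 18.
  27 = 1*16 + 11, so a_1 = 1.
  16 = 1*11 + 5, so a_2 = 1.
  11 = 2*5 + 1, so a_3 = 2.
  5 = 5*1 + 0, so a_4 = 5.
The remainder reaches 0 after 5 divisions, so the expansion has 5 partial quotients, read off in order.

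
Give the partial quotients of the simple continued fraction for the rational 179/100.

[1; 1, 3, 1, 3, 5]

Run the Euclidean algorithm on 179 and 100; the successive quotients are the partial quotients a_0, a_1, ... (each step inverts the fractional part left over by the previous one):
  179 = 1*100 + 79, so a_0 = 1.
  100 = 1*79 + 21, so a_1 = 1.
  79 = 3*21 + 16, so a_2 = 3.
  21 = 1*16 + 5, so a_3 = 1.
  16 = 3*5 + 1, so a_4 = 3.
  5 = 5*1 + 0, so a_5 = 5.
The remainder reaches 0 after 6 divisions, so the expansion has 6 partial quotients, read off in order.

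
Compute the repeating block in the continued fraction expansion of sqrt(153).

Write x_i = (sqrt(153) + m_i)/d_i with (m_0, d_0) = (0, 1). a_0 = floor(sqrt(153)) = 12, since 12^2 = 144 <= 153 < 169 = 13^2.
Iterate m_{i+1} = d_i*a_i - m_i, d_{i+1} = (153 - m_{i+1}^2)/d_i, a_{i+1} = floor((a_0 + m_{i+1})/d_{i+1}):
  m_1 = 1*12 - 0 = 12, d_1 = (153 - 12^2)/1 = 9/1 = 9, a_1 = floor((12 + 12)/9) = 2.
  m_2 = 9*2 - 12 = 6, d_2 = (153 - 6^2)/9 = 117/9 = 13, a_2 = floor((12 + 6)/13) = 1.
  m_3 = 13*1 - 6 = 7, d_3 = (153 - 7^2)/13 = 104/13 = 8, a_3 = floor((12 + 7)/8) = 2.
  m_4 = 8*2 - 7 = 9, d_4 = (153 - 9^2)/8 = 72/8 = 9, a_4 = floor((12 + 9)/9) = 2.
  m_5 = 9*2 - 9 = 9, d_5 = (153 - 9^2)/9 = 72/9 = 8, a_5 = floor((12 + 9)/8) = 2.
  m_6 = 8*2 - 9 = 7, d_6 = (153 - 7^2)/8 = 104/8 = 13, a_6 = floor((12 + 7)/13) = 1.
  m_7 = 13*1 - 7 = 6, d_7 = (153 - 6^2)/13 = 117/13 = 9, a_7 = floor((12 + 6)/9) = 2.
  m_8 = 9*2 - 6 = 12, d_8 = (153 - 12^2)/9 = 9/9 = 1, a_8 = floor((12 + 12)/1) = 24.
  m_9 = 1*24 - 12 = 12, d_9 = (153 - 12^2)/1 = 9/1 = 9: (m_9, d_9) = (m_1, d_1) = (12, 9), so from here the quotients repeat a_1, ..., a_8; the period length is 8.
Hence the expansion of sqrt(153) is a_0 = 12 followed by the repeating block 2, 1, 2, 2, 2, 1, 2, 24 (period 8).

[12; (2, 1, 2, 2, 2, 1, 2, 24)]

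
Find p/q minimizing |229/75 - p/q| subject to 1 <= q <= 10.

Expand x = 229/75 as a continued fraction with the Euclidean algorithm:
  229 = 3*75 + 4, so a_0 = 3.
  75 = 18*4 + 3, so a_1 = 18.
  4 = 1*3 + 1, so a_2 = 1.
  3 = 3*1 + 0, so a_3 = 3.
so x = [3; 18, 1, 3].
Convergents (p_i = a_i*p_{i-1} + p_{i-2}, q_i = a_i*q_{i-1} + q_{i-2} with p_{-2}=0, p_{-1}=1, q_{-2}=1, q_{-1}=0), until the denominator exceeds 10:
  i=0: a_0=3, p_0 = 3*1 + 0 = 3, q_0 = 3*0 + 1 = 1.
  i=1: a_1=18, p_1 = 18*3 + 1 = 55, q_1 = 18*1 + 0 = 18.
q_1 = 18 > 10, so the last convergent with denominator <= 10 is p_0/q_0 = 3/1.
The closest fraction with denominator <= 10 is either p_0/q_0 or the intermediate fraction (k*p_0 + p_{-1})/(k*q_0 + q_{-1}) with the largest k >= 1 whose denominator stays <= 10; these approach x as k grows, and every other convergent or intermediate fraction in range is farther away.
Largest k: floor((10 - q_{-1})/q_0) = floor((10 - 0)/1) = 10 (using the seeds p_{-1} = 1, q_{-1} = 0).
That gives (10*3 + 1)/(10*1 + 0) = 31/10.
Compare the errors: |x - 3/1| = |229*1 - 3*75|/(75*1) = 4/75, and |x - 31/10| = |229*10 - 31*75|/(75*10) = 35/750.
Cross-multiplying, 35*75 = 2625 < 3000 = 4*750, so 35/750 is smaller: the intermediate fraction 31/10 is closer to x than 3/1.

31/10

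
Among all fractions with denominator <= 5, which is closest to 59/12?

5/1

Expand x = 59/12 as a continued fraction with the Euclidean algorithm:
  59 = 4*12 + 11, so a_0 = 4.
  12 = 1*11 + 1, so a_1 = 1.
  11 = 11*1 + 0, so a_2 = 11.
so x = [4; 1, 11].
Convergents (p_i = a_i*p_{i-1} + p_{i-2}, q_i = a_i*q_{i-1} + q_{i-2} with p_{-2}=0, p_{-1}=1, q_{-2}=1, q_{-1}=0), until the denominator exceeds 5:
  i=0: a_0=4, p_0 = 4*1 + 0 = 4, q_0 = 4*0 + 1 = 1.
  i=1: a_1=1, p_1 = 1*4 + 1 = 5, q_1 = 1*1 + 0 = 1.
  i=2: a_2=11, p_2 = 11*5 + 4 = 59, q_2 = 11*1 + 1 = 12.
q_2 = 12 > 5, so the last convergent with denominator <= 5 is p_1/q_1 = 5/1.
The closest fraction with denominator <= 5 is either p_1/q_1 or the intermediate fraction (k*p_1 + p_0)/(k*q_1 + q_0) with the largest k >= 1 whose denominator stays <= 5; these approach x as k grows, and every other convergent or intermediate fraction in range is farther away.
Largest k: floor((5 - q_0)/q_1) = floor((5 - 1)/1) = 4.
That gives (4*5 + 4)/(4*1 + 1) = 24/5.
Compare the errors: |x - 5/1| = |59*1 - 5*12|/(12*1) = 1/12, and |x - 24/5| = |59*5 - 24*12|/(12*5) = 7/60.
Cross-multiplying, 1*60 = 60 < 84 = 7*12, so 1/12 is smaller: the convergent 5/1 is closer to x than 24/5.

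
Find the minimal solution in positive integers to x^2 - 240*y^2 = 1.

First expand sqrt(240) as a continued fraction. With x_i = (sqrt(240) + m_i)/d_i and (m_0, d_0) = (0, 1): a_0 = floor(sqrt(240)) = 15, since 15^2 = 225 <= 240 < 256 = 16^2.
Iterate m_{i+1} = d_i*a_i - m_i, d_{i+1} = (240 - m_{i+1}^2)/d_i, a_{i+1} = floor((a_0 + m_{i+1})/d_{i+1}):
  m_1 = 1*15 - 0 = 15, d_1 = (240 - 15^2)/1 = 15/1 = 15, a_1 = floor((15 + 15)/15) = 2.
  m_2 = 15*2 - 15 = 15, d_2 = (240 - 15^2)/15 = 15/15 = 1, a_2 = floor((15 + 15)/1) = 30.
  m_3 = 1*30 - 15 = 15, d_3 = (240 - 15^2)/1 = 15/1 = 15: (m_3, d_3) = (m_1, d_1) = (15, 15), so from here the quotients repeat a_1, a_2; the period length is 2.
So sqrt(240) = [15; (2, 30)] with period length k = 2.
k is even, so the fundamental solution of x^2 - 240y^2 = 1 is (p_{k-1}, q_{k-1}) = (p_1, q_1); compute convergents through index 1.
Convergents (p_i = a_i*p_{i-1} + p_{i-2}, q_i = a_i*q_{i-1} + q_{i-2} with p_{-2}=0, p_{-1}=1, q_{-2}=1, q_{-1}=0):
  i=0: a_0=15, p_0 = 15*1 + 0 = 15, q_0 = 15*0 + 1 = 1.
  i=1: a_1=2, p_1 = 2*15 + 1 = 31, q_1 = 2*1 + 0 = 2.
Check: 31^2 - 240*2^2 = 961 - 960 = 1, so (x, y) = (31, 2) solves the equation, and by the theorem it is the least positive solution.

(x, y) = (31, 2)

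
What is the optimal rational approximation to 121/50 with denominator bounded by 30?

Expand x = 121/50 as a continued fraction with the Euclidean algorithm:
  121 = 2*50 + 21, so a_0 = 2.
  50 = 2*21 + 8, so a_1 = 2.
  21 = 2*8 + 5, so a_2 = 2.
  8 = 1*5 + 3, so a_3 = 1.
  5 = 1*3 + 2, so a_4 = 1.
  3 = 1*2 + 1, so a_5 = 1.
  2 = 2*1 + 0, so a_6 = 2.
so x = [2; 2, 2, 1, 1, 1, 2].
Convergents (p_i = a_i*p_{i-1} + p_{i-2}, q_i = a_i*q_{i-1} + q_{i-2} with p_{-2}=0, p_{-1}=1, q_{-2}=1, q_{-1}=0), until the denominator exceeds 30:
  i=0: a_0=2, p_0 = 2*1 + 0 = 2, q_0 = 2*0 + 1 = 1.
  i=1: a_1=2, p_1 = 2*2 + 1 = 5, q_1 = 2*1 + 0 = 2.
  i=2: a_2=2, p_2 = 2*5 + 2 = 12, q_2 = 2*2 + 1 = 5.
  i=3: a_3=1, p_3 = 1*12 + 5 = 17, q_3 = 1*5 + 2 = 7.
  i=4: a_4=1, p_4 = 1*17 + 12 = 29, q_4 = 1*7 + 5 = 12.
  i=5: a_5=1, p_5 = 1*29 + 17 = 46, q_5 = 1*12 + 7 = 19.
  i=6: a_6=2, p_6 = 2*46 + 29 = 121, q_6 = 2*19 + 12 = 50.
q_6 = 50 > 30, so the last convergent with denominator <= 30 is p_5/q_5 = 46/19.
The closest fraction with denominator <= 30 is either p_5/q_5 or the intermediate fraction (k*p_5 + p_4)/(k*q_5 + q_4) with the largest k >= 1 whose denominator stays <= 30; these approach x as k grows, and every other convergent or intermediate fraction in range is farther away.
Largest k: floor((30 - q_4)/q_5) = floor((30 - 12)/19) = 0.
Since k = 0, no intermediate fraction beyond p_5/q_5 has denominator <= 30, so the convergent 46/19 is the closest (its error is |121*19 - 46*50|/(50*19) = 1/950).

46/19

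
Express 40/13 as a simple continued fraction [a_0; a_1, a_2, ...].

Run the Euclidean algorithm on 40 and 13; the successive quotients are the partial quotients a_0, a_1, ... (each step inverts the fractional part left over by the previous one):
  40 = 3*13 + 1, so a_0 = 3.
  13 = 13*1 + 0, so a_1 = 13.
The remainder reaches 0 after 2 divisions, so the expansion has 2 partial quotients, read off in order.

[3; 13]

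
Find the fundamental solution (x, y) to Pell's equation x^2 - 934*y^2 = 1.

(x, y) = (3034565, 99294)

First expand sqrt(934) as a continued fraction. With x_i = (sqrt(934) + m_i)/d_i and (m_0, d_0) = (0, 1): a_0 = floor(sqrt(934)) = 30, since 30^2 = 900 <= 934 < 961 = 31^2.
Iterate m_{i+1} = d_i*a_i - m_i, d_{i+1} = (934 - m_{i+1}^2)/d_i, a_{i+1} = floor((a_0 + m_{i+1})/d_{i+1}):
  m_1 = 1*30 - 0 = 30, d_1 = (934 - 30^2)/1 = 34/1 = 34, a_1 = floor((30 + 30)/34) = 1.
  m_2 = 34*1 - 30 = 4, d_2 = (934 - 4^2)/34 = 918/34 = 27, a_2 = floor((30 + 4)/27) = 1.
  m_3 = 27*1 - 4 = 23, d_3 = (934 - 23^2)/27 = 405/27 = 15, a_3 = floor((30 + 23)/15) = 3.
  m_4 = 15*3 - 23 = 22, d_4 = (934 - 22^2)/15 = 450/15 = 30, a_4 = floor((30 + 22)/30) = 1.
  m_5 = 30*1 - 22 = 8, d_5 = (934 - 8^2)/30 = 870/30 = 29, a_5 = floor((30 + 8)/29) = 1.
  m_6 = 29*1 - 8 = 21, d_6 = (934 - 21^2)/29 = 493/29 = 17, a_6 = floor((30 + 21)/17) = 3.
  m_7 = 17*3 - 21 = 30, d_7 = (934 - 30^2)/17 = 34/17 = 2, a_7 = floor((30 + 30)/2) = 30.
  m_8 = 2*30 - 30 = 30, d_8 = (934 - 30^2)/2 = 34/2 = 17, a_8 = floor((30 + 30)/17) = 3.
  m_9 = 17*3 - 30 = 21, d_9 = (934 - 21^2)/17 = 493/17 = 29, a_9 = floor((30 + 21)/29) = 1.
  m_10 = 29*1 - 21 = 8, d_10 = (934 - 8^2)/29 = 870/29 = 30, a_10 = floor((30 + 8)/30) = 1.
  m_11 = 30*1 - 8 = 22, d_11 = (934 - 22^2)/30 = 450/30 = 15, a_11 = floor((30 + 22)/15) = 3.
  m_12 = 15*3 - 22 = 23, d_12 = (934 - 23^2)/15 = 405/15 = 27, a_12 = floor((30 + 23)/27) = 1.
  m_13 = 27*1 - 23 = 4, d_13 = (934 - 4^2)/27 = 918/27 = 34, a_13 = floor((30 + 4)/34) = 1.
  m_14 = 34*1 - 4 = 30, d_14 = (934 - 30^2)/34 = 34/34 = 1, a_14 = floor((30 + 30)/1) = 60.
  m_15 = 1*60 - 30 = 30, d_15 = (934 - 30^2)/1 = 34/1 = 34: (m_15, d_15) = (m_1, d_1) = (30, 34), so from here the quotients repeat a_1, ..., a_14; the period length is 14.
So sqrt(934) = [30; (1, 1, 3, 1, 1, 3, 30, 3, 1, 1, 3, 1, 1, 60)] with period length k = 14.
k is even, so the fundamental solution of x^2 - 934y^2 = 1 is (p_{k-1}, q_{k-1}) = (p_13, q_13); compute convergents through index 13.
Convergents (p_i = a_i*p_{i-1} + p_{i-2}, q_i = a_i*q_{i-1} + q_{i-2} with p_{-2}=0, p_{-1}=1, q_{-2}=1, q_{-1}=0):
  i=0: a_0=30, p_0 = 30*1 + 0 = 30, q_0 = 30*0 + 1 = 1.
  i=1: a_1=1, p_1 = 1*30 + 1 = 31, q_1 = 1*1 + 0 = 1.
  i=2: a_2=1, p_2 = 1*31 + 30 = 61, q_2 = 1*1 + 1 = 2.
  i=3: a_3=3, p_3 = 3*61 + 31 = 214, q_3 = 3*2 + 1 = 7.
  i=4: a_4=1, p_4 = 1*214 + 61 = 275, q_4 = 1*7 + 2 = 9.
  i=5: a_5=1, p_5 = 1*275 + 214 = 489, q_5 = 1*9 + 7 = 16.
  i=6: a_6=3, p_6 = 3*489 + 275 = 1742, q_6 = 3*16 + 9 = 57.
  i=7: a_7=30, p_7 = 30*1742 + 489 = 52749, q_7 = 30*57 + 16 = 1726.
  i=8: a_8=3, p_8 = 3*52749 + 1742 = 159989, q_8 = 3*1726 + 57 = 5235.
  i=9: a_9=1, p_9 = 1*159989 + 52749 = 212738, q_9 = 1*5235 + 1726 = 6961.
  i=10: a_10=1, p_10 = 1*212738 + 159989 = 372727, q_10 = 1*6961 + 5235 = 12196.
  i=11: a_11=3, p_11 = 3*372727 + 212738 = 1330919, q_11 = 3*12196 + 6961 = 43549.
  i=12: a_12=1, p_12 = 1*1330919 + 372727 = 1703646, q_12 = 1*43549 + 12196 = 55745.
  i=13: a_13=1, p_13 = 1*1703646 + 1330919 = 3034565, q_13 = 1*55745 + 43549 = 99294.
Check: 3034565^2 - 934*99294^2 = 9208584739225 - 9208584739224 = 1, so (x, y) = (3034565, 99294) solves the equation, and by the theorem it is the least positive solution.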